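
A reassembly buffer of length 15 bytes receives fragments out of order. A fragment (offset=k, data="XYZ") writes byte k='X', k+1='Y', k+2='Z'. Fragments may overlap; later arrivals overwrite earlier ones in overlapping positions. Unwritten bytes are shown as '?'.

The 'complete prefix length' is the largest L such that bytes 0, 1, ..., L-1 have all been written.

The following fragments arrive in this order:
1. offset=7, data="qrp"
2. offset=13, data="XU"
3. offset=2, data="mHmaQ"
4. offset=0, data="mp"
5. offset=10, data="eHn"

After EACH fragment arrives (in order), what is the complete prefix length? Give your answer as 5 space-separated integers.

Fragment 1: offset=7 data="qrp" -> buffer=???????qrp????? -> prefix_len=0
Fragment 2: offset=13 data="XU" -> buffer=???????qrp???XU -> prefix_len=0
Fragment 3: offset=2 data="mHmaQ" -> buffer=??mHmaQqrp???XU -> prefix_len=0
Fragment 4: offset=0 data="mp" -> buffer=mpmHmaQqrp???XU -> prefix_len=10
Fragment 5: offset=10 data="eHn" -> buffer=mpmHmaQqrpeHnXU -> prefix_len=15

Answer: 0 0 0 10 15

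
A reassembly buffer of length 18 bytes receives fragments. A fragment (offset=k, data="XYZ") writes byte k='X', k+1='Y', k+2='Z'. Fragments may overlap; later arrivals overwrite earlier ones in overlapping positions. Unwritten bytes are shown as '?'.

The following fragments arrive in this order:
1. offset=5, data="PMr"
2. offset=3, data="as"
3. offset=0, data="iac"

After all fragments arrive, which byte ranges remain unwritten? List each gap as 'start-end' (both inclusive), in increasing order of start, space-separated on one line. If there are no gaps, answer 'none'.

Fragment 1: offset=5 len=3
Fragment 2: offset=3 len=2
Fragment 3: offset=0 len=3
Gaps: 8-17

Answer: 8-17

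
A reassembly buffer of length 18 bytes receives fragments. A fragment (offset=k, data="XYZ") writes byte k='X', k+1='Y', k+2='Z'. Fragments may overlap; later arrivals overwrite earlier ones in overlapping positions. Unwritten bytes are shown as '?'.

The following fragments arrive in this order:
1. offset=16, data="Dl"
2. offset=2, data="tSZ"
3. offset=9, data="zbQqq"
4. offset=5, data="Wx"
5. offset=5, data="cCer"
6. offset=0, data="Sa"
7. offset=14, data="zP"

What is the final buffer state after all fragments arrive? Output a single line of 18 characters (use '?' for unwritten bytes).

Fragment 1: offset=16 data="Dl" -> buffer=????????????????Dl
Fragment 2: offset=2 data="tSZ" -> buffer=??tSZ???????????Dl
Fragment 3: offset=9 data="zbQqq" -> buffer=??tSZ????zbQqq??Dl
Fragment 4: offset=5 data="Wx" -> buffer=??tSZWx??zbQqq??Dl
Fragment 5: offset=5 data="cCer" -> buffer=??tSZcCerzbQqq??Dl
Fragment 6: offset=0 data="Sa" -> buffer=SatSZcCerzbQqq??Dl
Fragment 7: offset=14 data="zP" -> buffer=SatSZcCerzbQqqzPDl

Answer: SatSZcCerzbQqqzPDl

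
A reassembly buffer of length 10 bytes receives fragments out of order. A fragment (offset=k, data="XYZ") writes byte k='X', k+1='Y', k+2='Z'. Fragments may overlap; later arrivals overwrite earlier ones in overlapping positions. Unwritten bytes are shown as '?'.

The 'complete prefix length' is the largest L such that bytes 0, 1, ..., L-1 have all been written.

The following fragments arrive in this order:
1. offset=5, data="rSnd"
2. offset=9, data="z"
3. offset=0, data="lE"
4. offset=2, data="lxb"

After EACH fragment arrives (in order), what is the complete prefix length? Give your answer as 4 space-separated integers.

Answer: 0 0 2 10

Derivation:
Fragment 1: offset=5 data="rSnd" -> buffer=?????rSnd? -> prefix_len=0
Fragment 2: offset=9 data="z" -> buffer=?????rSndz -> prefix_len=0
Fragment 3: offset=0 data="lE" -> buffer=lE???rSndz -> prefix_len=2
Fragment 4: offset=2 data="lxb" -> buffer=lElxbrSndz -> prefix_len=10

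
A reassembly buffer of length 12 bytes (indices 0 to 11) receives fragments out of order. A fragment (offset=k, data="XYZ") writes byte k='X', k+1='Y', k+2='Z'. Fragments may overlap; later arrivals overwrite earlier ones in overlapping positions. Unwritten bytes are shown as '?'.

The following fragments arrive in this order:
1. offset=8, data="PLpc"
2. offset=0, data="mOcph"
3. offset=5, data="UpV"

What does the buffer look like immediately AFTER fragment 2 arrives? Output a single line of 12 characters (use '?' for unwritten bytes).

Answer: mOcph???PLpc

Derivation:
Fragment 1: offset=8 data="PLpc" -> buffer=????????PLpc
Fragment 2: offset=0 data="mOcph" -> buffer=mOcph???PLpc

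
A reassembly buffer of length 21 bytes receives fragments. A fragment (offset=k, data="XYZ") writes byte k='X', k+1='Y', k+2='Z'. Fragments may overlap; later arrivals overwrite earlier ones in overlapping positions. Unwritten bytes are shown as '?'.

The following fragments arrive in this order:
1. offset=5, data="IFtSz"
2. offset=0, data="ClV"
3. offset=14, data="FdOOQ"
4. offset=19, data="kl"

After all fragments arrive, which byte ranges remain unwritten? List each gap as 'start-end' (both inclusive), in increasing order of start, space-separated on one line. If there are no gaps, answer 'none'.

Answer: 3-4 10-13

Derivation:
Fragment 1: offset=5 len=5
Fragment 2: offset=0 len=3
Fragment 3: offset=14 len=5
Fragment 4: offset=19 len=2
Gaps: 3-4 10-13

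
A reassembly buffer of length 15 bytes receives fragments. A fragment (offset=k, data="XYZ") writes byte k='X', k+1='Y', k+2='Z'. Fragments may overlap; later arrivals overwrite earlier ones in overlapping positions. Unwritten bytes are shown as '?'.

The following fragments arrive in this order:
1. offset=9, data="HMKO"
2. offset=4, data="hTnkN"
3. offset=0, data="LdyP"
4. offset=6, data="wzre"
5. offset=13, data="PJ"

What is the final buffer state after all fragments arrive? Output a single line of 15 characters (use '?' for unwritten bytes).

Fragment 1: offset=9 data="HMKO" -> buffer=?????????HMKO??
Fragment 2: offset=4 data="hTnkN" -> buffer=????hTnkNHMKO??
Fragment 3: offset=0 data="LdyP" -> buffer=LdyPhTnkNHMKO??
Fragment 4: offset=6 data="wzre" -> buffer=LdyPhTwzreMKO??
Fragment 5: offset=13 data="PJ" -> buffer=LdyPhTwzreMKOPJ

Answer: LdyPhTwzreMKOPJ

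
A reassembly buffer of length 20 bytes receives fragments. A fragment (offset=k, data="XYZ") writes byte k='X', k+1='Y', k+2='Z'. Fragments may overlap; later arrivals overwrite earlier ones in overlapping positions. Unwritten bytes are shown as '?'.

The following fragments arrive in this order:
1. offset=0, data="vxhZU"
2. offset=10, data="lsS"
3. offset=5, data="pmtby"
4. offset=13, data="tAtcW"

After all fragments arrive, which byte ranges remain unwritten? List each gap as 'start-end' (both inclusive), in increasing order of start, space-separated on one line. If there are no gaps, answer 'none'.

Answer: 18-19

Derivation:
Fragment 1: offset=0 len=5
Fragment 2: offset=10 len=3
Fragment 3: offset=5 len=5
Fragment 4: offset=13 len=5
Gaps: 18-19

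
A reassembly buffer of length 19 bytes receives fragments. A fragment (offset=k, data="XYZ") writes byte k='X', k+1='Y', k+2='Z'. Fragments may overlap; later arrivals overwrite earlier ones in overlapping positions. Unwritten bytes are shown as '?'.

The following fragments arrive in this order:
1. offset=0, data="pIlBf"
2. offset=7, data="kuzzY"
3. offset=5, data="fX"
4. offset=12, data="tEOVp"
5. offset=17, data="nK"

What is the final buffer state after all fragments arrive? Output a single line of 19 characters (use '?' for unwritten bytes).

Fragment 1: offset=0 data="pIlBf" -> buffer=pIlBf??????????????
Fragment 2: offset=7 data="kuzzY" -> buffer=pIlBf??kuzzY???????
Fragment 3: offset=5 data="fX" -> buffer=pIlBffXkuzzY???????
Fragment 4: offset=12 data="tEOVp" -> buffer=pIlBffXkuzzYtEOVp??
Fragment 5: offset=17 data="nK" -> buffer=pIlBffXkuzzYtEOVpnK

Answer: pIlBffXkuzzYtEOVpnK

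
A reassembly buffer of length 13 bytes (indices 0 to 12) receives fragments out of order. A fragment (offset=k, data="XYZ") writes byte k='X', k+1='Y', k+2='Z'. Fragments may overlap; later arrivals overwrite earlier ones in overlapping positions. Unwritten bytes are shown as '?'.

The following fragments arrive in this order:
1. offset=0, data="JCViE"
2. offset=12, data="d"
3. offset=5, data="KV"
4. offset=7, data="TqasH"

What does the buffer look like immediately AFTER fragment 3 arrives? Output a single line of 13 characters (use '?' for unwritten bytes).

Answer: JCViEKV?????d

Derivation:
Fragment 1: offset=0 data="JCViE" -> buffer=JCViE????????
Fragment 2: offset=12 data="d" -> buffer=JCViE???????d
Fragment 3: offset=5 data="KV" -> buffer=JCViEKV?????d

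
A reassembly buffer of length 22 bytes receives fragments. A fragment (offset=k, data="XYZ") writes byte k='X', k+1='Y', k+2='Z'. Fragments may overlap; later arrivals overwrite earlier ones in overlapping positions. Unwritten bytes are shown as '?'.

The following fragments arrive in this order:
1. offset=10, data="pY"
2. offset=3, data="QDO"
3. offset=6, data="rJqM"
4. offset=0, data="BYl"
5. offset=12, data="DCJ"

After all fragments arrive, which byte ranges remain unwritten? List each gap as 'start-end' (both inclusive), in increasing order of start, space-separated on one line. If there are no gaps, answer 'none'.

Answer: 15-21

Derivation:
Fragment 1: offset=10 len=2
Fragment 2: offset=3 len=3
Fragment 3: offset=6 len=4
Fragment 4: offset=0 len=3
Fragment 5: offset=12 len=3
Gaps: 15-21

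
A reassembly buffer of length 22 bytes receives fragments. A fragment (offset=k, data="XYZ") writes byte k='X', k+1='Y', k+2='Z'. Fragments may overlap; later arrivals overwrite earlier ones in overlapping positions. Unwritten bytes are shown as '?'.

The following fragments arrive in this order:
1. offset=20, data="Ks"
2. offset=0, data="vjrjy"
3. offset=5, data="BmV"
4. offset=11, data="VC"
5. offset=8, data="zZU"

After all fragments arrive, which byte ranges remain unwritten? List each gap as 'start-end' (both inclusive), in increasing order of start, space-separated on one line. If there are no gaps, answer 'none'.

Answer: 13-19

Derivation:
Fragment 1: offset=20 len=2
Fragment 2: offset=0 len=5
Fragment 3: offset=5 len=3
Fragment 4: offset=11 len=2
Fragment 5: offset=8 len=3
Gaps: 13-19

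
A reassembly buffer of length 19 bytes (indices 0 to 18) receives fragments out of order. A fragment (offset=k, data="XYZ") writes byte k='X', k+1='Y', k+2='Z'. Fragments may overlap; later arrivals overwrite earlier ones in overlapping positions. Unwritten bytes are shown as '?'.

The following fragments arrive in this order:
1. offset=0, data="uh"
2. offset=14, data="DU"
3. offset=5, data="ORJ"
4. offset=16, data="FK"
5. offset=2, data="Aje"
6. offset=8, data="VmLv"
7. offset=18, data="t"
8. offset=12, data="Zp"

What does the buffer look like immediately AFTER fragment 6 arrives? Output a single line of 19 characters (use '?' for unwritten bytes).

Fragment 1: offset=0 data="uh" -> buffer=uh?????????????????
Fragment 2: offset=14 data="DU" -> buffer=uh????????????DU???
Fragment 3: offset=5 data="ORJ" -> buffer=uh???ORJ??????DU???
Fragment 4: offset=16 data="FK" -> buffer=uh???ORJ??????DUFK?
Fragment 5: offset=2 data="Aje" -> buffer=uhAjeORJ??????DUFK?
Fragment 6: offset=8 data="VmLv" -> buffer=uhAjeORJVmLv??DUFK?

Answer: uhAjeORJVmLv??DUFK?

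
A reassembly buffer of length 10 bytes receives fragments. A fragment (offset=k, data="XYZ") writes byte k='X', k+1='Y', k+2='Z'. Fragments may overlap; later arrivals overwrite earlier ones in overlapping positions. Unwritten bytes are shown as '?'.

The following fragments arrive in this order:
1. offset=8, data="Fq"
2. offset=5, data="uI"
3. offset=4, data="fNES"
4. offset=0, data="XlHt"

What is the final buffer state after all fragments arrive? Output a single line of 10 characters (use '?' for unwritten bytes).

Answer: XlHtfNESFq

Derivation:
Fragment 1: offset=8 data="Fq" -> buffer=????????Fq
Fragment 2: offset=5 data="uI" -> buffer=?????uI?Fq
Fragment 3: offset=4 data="fNES" -> buffer=????fNESFq
Fragment 4: offset=0 data="XlHt" -> buffer=XlHtfNESFq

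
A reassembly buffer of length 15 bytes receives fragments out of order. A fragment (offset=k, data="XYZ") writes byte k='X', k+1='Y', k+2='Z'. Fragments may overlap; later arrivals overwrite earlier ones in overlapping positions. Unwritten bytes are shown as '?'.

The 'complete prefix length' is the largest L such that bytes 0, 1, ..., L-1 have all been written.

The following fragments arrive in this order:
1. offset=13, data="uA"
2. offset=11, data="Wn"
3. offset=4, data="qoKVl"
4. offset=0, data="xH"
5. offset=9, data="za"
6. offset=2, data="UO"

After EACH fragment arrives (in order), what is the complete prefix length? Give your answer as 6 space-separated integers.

Fragment 1: offset=13 data="uA" -> buffer=?????????????uA -> prefix_len=0
Fragment 2: offset=11 data="Wn" -> buffer=???????????WnuA -> prefix_len=0
Fragment 3: offset=4 data="qoKVl" -> buffer=????qoKVl??WnuA -> prefix_len=0
Fragment 4: offset=0 data="xH" -> buffer=xH??qoKVl??WnuA -> prefix_len=2
Fragment 5: offset=9 data="za" -> buffer=xH??qoKVlzaWnuA -> prefix_len=2
Fragment 6: offset=2 data="UO" -> buffer=xHUOqoKVlzaWnuA -> prefix_len=15

Answer: 0 0 0 2 2 15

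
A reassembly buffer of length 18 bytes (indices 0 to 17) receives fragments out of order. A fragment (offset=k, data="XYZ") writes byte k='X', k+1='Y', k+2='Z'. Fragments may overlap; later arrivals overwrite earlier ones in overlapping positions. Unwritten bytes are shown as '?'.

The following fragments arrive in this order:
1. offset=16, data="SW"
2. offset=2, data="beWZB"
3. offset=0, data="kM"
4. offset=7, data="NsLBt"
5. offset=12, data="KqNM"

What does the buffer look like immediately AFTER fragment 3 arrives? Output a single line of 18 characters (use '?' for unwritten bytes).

Answer: kMbeWZB?????????SW

Derivation:
Fragment 1: offset=16 data="SW" -> buffer=????????????????SW
Fragment 2: offset=2 data="beWZB" -> buffer=??beWZB?????????SW
Fragment 3: offset=0 data="kM" -> buffer=kMbeWZB?????????SW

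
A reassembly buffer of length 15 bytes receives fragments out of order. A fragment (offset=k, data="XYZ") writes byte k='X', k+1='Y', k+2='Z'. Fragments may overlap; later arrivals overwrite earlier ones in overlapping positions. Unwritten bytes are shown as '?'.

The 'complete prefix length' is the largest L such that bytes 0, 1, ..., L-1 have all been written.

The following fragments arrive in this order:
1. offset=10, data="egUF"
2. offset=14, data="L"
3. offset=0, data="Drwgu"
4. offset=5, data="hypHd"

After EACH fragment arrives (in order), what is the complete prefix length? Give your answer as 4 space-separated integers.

Fragment 1: offset=10 data="egUF" -> buffer=??????????egUF? -> prefix_len=0
Fragment 2: offset=14 data="L" -> buffer=??????????egUFL -> prefix_len=0
Fragment 3: offset=0 data="Drwgu" -> buffer=Drwgu?????egUFL -> prefix_len=5
Fragment 4: offset=5 data="hypHd" -> buffer=DrwguhypHdegUFL -> prefix_len=15

Answer: 0 0 5 15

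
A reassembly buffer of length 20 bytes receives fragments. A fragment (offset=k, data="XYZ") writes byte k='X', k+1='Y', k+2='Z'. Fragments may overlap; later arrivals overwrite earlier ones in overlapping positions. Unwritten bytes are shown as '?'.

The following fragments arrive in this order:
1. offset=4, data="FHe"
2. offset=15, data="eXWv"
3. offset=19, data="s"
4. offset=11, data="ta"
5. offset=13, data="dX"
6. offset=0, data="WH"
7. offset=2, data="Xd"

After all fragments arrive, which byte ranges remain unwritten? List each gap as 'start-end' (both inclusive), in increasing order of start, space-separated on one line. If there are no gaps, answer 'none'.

Answer: 7-10

Derivation:
Fragment 1: offset=4 len=3
Fragment 2: offset=15 len=4
Fragment 3: offset=19 len=1
Fragment 4: offset=11 len=2
Fragment 5: offset=13 len=2
Fragment 6: offset=0 len=2
Fragment 7: offset=2 len=2
Gaps: 7-10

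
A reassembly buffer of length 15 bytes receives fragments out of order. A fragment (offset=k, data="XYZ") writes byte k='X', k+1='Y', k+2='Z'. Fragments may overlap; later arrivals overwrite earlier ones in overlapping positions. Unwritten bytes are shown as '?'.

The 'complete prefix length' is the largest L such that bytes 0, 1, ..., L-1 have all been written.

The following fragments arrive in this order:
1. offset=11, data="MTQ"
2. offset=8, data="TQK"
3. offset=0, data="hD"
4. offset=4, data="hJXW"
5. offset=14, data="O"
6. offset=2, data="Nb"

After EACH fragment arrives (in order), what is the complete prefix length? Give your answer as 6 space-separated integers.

Answer: 0 0 2 2 2 15

Derivation:
Fragment 1: offset=11 data="MTQ" -> buffer=???????????MTQ? -> prefix_len=0
Fragment 2: offset=8 data="TQK" -> buffer=????????TQKMTQ? -> prefix_len=0
Fragment 3: offset=0 data="hD" -> buffer=hD??????TQKMTQ? -> prefix_len=2
Fragment 4: offset=4 data="hJXW" -> buffer=hD??hJXWTQKMTQ? -> prefix_len=2
Fragment 5: offset=14 data="O" -> buffer=hD??hJXWTQKMTQO -> prefix_len=2
Fragment 6: offset=2 data="Nb" -> buffer=hDNbhJXWTQKMTQO -> prefix_len=15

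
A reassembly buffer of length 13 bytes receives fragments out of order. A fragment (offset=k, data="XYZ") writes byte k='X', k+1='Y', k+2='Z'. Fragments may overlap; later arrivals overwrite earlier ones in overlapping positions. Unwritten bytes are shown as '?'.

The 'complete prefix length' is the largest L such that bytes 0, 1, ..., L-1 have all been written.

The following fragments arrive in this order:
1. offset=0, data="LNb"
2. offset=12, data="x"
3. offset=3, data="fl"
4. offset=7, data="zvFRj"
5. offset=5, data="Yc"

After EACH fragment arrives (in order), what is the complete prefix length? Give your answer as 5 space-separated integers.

Fragment 1: offset=0 data="LNb" -> buffer=LNb?????????? -> prefix_len=3
Fragment 2: offset=12 data="x" -> buffer=LNb?????????x -> prefix_len=3
Fragment 3: offset=3 data="fl" -> buffer=LNbfl???????x -> prefix_len=5
Fragment 4: offset=7 data="zvFRj" -> buffer=LNbfl??zvFRjx -> prefix_len=5
Fragment 5: offset=5 data="Yc" -> buffer=LNbflYczvFRjx -> prefix_len=13

Answer: 3 3 5 5 13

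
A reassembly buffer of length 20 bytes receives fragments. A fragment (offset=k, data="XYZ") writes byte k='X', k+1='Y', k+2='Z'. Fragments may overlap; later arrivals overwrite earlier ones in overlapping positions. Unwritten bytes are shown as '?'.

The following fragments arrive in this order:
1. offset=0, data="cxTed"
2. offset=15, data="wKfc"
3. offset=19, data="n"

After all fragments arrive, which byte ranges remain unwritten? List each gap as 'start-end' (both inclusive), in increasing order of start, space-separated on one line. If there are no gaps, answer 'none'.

Answer: 5-14

Derivation:
Fragment 1: offset=0 len=5
Fragment 2: offset=15 len=4
Fragment 3: offset=19 len=1
Gaps: 5-14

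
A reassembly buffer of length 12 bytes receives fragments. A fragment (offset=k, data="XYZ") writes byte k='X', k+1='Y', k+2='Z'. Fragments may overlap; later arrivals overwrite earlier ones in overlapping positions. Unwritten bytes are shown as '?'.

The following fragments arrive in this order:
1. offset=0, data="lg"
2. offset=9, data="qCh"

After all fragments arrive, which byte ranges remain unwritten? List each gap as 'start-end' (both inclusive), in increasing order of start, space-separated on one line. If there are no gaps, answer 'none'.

Fragment 1: offset=0 len=2
Fragment 2: offset=9 len=3
Gaps: 2-8

Answer: 2-8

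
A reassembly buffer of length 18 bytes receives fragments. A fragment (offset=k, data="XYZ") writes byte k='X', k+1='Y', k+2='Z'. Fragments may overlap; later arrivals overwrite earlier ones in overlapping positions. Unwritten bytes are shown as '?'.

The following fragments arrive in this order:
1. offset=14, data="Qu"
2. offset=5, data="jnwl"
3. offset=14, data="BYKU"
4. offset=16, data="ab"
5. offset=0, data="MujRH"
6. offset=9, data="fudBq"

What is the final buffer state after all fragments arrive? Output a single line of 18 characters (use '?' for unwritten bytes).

Answer: MujRHjnwlfudBqBYab

Derivation:
Fragment 1: offset=14 data="Qu" -> buffer=??????????????Qu??
Fragment 2: offset=5 data="jnwl" -> buffer=?????jnwl?????Qu??
Fragment 3: offset=14 data="BYKU" -> buffer=?????jnwl?????BYKU
Fragment 4: offset=16 data="ab" -> buffer=?????jnwl?????BYab
Fragment 5: offset=0 data="MujRH" -> buffer=MujRHjnwl?????BYab
Fragment 6: offset=9 data="fudBq" -> buffer=MujRHjnwlfudBqBYab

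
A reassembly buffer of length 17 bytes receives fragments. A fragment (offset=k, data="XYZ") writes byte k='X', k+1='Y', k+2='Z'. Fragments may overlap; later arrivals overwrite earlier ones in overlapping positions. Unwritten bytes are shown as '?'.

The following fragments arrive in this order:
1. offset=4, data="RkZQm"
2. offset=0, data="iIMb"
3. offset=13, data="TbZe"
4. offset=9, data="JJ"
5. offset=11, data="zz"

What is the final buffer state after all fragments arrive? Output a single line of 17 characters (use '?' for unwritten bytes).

Fragment 1: offset=4 data="RkZQm" -> buffer=????RkZQm????????
Fragment 2: offset=0 data="iIMb" -> buffer=iIMbRkZQm????????
Fragment 3: offset=13 data="TbZe" -> buffer=iIMbRkZQm????TbZe
Fragment 4: offset=9 data="JJ" -> buffer=iIMbRkZQmJJ??TbZe
Fragment 5: offset=11 data="zz" -> buffer=iIMbRkZQmJJzzTbZe

Answer: iIMbRkZQmJJzzTbZe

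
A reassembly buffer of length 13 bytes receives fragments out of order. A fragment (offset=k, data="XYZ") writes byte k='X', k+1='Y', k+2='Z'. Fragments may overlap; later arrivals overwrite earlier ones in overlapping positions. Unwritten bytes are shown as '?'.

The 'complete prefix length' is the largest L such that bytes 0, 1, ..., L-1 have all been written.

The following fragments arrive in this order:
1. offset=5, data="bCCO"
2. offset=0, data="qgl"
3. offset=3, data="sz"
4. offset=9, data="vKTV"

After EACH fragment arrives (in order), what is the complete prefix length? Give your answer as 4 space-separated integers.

Answer: 0 3 9 13

Derivation:
Fragment 1: offset=5 data="bCCO" -> buffer=?????bCCO???? -> prefix_len=0
Fragment 2: offset=0 data="qgl" -> buffer=qgl??bCCO???? -> prefix_len=3
Fragment 3: offset=3 data="sz" -> buffer=qglszbCCO???? -> prefix_len=9
Fragment 4: offset=9 data="vKTV" -> buffer=qglszbCCOvKTV -> prefix_len=13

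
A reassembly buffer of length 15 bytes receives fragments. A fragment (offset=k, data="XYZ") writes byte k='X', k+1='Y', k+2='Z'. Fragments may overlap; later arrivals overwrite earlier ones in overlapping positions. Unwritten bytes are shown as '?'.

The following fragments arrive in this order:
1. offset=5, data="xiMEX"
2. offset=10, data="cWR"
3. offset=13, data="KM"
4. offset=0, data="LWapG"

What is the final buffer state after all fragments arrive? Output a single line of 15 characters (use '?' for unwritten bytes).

Answer: LWapGxiMEXcWRKM

Derivation:
Fragment 1: offset=5 data="xiMEX" -> buffer=?????xiMEX?????
Fragment 2: offset=10 data="cWR" -> buffer=?????xiMEXcWR??
Fragment 3: offset=13 data="KM" -> buffer=?????xiMEXcWRKM
Fragment 4: offset=0 data="LWapG" -> buffer=LWapGxiMEXcWRKM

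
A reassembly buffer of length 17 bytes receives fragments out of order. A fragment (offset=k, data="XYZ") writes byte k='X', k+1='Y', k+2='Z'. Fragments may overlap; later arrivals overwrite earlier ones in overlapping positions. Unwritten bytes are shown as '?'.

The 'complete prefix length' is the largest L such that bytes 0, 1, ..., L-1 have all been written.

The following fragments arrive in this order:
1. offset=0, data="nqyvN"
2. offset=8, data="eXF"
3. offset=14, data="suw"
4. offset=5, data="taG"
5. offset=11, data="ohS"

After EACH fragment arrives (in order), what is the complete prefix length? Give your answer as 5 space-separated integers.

Answer: 5 5 5 11 17

Derivation:
Fragment 1: offset=0 data="nqyvN" -> buffer=nqyvN???????????? -> prefix_len=5
Fragment 2: offset=8 data="eXF" -> buffer=nqyvN???eXF?????? -> prefix_len=5
Fragment 3: offset=14 data="suw" -> buffer=nqyvN???eXF???suw -> prefix_len=5
Fragment 4: offset=5 data="taG" -> buffer=nqyvNtaGeXF???suw -> prefix_len=11
Fragment 5: offset=11 data="ohS" -> buffer=nqyvNtaGeXFohSsuw -> prefix_len=17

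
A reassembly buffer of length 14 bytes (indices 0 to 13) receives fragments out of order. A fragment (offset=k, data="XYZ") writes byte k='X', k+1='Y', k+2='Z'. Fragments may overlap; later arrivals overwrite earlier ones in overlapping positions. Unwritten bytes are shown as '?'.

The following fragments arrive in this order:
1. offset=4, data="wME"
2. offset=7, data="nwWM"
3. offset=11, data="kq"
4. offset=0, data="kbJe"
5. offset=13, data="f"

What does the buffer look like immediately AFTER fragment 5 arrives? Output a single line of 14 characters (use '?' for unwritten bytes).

Fragment 1: offset=4 data="wME" -> buffer=????wME???????
Fragment 2: offset=7 data="nwWM" -> buffer=????wMEnwWM???
Fragment 3: offset=11 data="kq" -> buffer=????wMEnwWMkq?
Fragment 4: offset=0 data="kbJe" -> buffer=kbJewMEnwWMkq?
Fragment 5: offset=13 data="f" -> buffer=kbJewMEnwWMkqf

Answer: kbJewMEnwWMkqf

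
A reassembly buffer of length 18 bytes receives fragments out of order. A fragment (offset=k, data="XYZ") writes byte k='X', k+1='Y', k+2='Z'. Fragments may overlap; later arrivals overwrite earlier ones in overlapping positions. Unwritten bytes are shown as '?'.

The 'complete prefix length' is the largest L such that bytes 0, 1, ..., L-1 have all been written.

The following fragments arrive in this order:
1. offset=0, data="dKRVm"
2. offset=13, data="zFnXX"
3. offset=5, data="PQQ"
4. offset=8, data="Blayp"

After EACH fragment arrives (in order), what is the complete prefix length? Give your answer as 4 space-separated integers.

Answer: 5 5 8 18

Derivation:
Fragment 1: offset=0 data="dKRVm" -> buffer=dKRVm????????????? -> prefix_len=5
Fragment 2: offset=13 data="zFnXX" -> buffer=dKRVm????????zFnXX -> prefix_len=5
Fragment 3: offset=5 data="PQQ" -> buffer=dKRVmPQQ?????zFnXX -> prefix_len=8
Fragment 4: offset=8 data="Blayp" -> buffer=dKRVmPQQBlaypzFnXX -> prefix_len=18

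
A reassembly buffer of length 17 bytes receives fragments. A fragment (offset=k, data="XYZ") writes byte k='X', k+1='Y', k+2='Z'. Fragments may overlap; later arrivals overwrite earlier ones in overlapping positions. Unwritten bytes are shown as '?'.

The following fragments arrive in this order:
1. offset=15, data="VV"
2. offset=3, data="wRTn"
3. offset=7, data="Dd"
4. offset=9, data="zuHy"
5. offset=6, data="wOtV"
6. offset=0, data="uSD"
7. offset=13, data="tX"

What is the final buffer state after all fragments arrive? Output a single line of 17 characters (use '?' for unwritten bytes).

Fragment 1: offset=15 data="VV" -> buffer=???????????????VV
Fragment 2: offset=3 data="wRTn" -> buffer=???wRTn????????VV
Fragment 3: offset=7 data="Dd" -> buffer=???wRTnDd??????VV
Fragment 4: offset=9 data="zuHy" -> buffer=???wRTnDdzuHy??VV
Fragment 5: offset=6 data="wOtV" -> buffer=???wRTwOtVuHy??VV
Fragment 6: offset=0 data="uSD" -> buffer=uSDwRTwOtVuHy??VV
Fragment 7: offset=13 data="tX" -> buffer=uSDwRTwOtVuHytXVV

Answer: uSDwRTwOtVuHytXVV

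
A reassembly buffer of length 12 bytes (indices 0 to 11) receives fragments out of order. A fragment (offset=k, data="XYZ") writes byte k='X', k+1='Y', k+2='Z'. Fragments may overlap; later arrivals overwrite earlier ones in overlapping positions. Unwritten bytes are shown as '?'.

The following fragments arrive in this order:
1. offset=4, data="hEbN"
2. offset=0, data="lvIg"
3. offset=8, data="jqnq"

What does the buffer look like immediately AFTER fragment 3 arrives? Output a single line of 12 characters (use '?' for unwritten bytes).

Answer: lvIghEbNjqnq

Derivation:
Fragment 1: offset=4 data="hEbN" -> buffer=????hEbN????
Fragment 2: offset=0 data="lvIg" -> buffer=lvIghEbN????
Fragment 3: offset=8 data="jqnq" -> buffer=lvIghEbNjqnq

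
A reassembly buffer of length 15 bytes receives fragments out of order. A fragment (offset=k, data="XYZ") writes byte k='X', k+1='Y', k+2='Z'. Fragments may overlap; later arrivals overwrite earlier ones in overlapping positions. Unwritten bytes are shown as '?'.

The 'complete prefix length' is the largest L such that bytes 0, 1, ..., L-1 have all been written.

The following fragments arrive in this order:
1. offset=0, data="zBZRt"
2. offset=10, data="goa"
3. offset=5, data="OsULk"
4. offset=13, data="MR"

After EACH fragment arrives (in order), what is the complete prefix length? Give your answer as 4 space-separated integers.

Answer: 5 5 13 15

Derivation:
Fragment 1: offset=0 data="zBZRt" -> buffer=zBZRt?????????? -> prefix_len=5
Fragment 2: offset=10 data="goa" -> buffer=zBZRt?????goa?? -> prefix_len=5
Fragment 3: offset=5 data="OsULk" -> buffer=zBZRtOsULkgoa?? -> prefix_len=13
Fragment 4: offset=13 data="MR" -> buffer=zBZRtOsULkgoaMR -> prefix_len=15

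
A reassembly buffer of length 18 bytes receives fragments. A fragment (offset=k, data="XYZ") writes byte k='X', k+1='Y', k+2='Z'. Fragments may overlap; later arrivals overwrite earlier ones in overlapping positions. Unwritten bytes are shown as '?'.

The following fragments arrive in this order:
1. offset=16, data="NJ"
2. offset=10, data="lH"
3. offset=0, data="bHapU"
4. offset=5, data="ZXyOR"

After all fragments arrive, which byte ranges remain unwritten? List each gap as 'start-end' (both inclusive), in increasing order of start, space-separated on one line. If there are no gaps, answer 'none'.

Answer: 12-15

Derivation:
Fragment 1: offset=16 len=2
Fragment 2: offset=10 len=2
Fragment 3: offset=0 len=5
Fragment 4: offset=5 len=5
Gaps: 12-15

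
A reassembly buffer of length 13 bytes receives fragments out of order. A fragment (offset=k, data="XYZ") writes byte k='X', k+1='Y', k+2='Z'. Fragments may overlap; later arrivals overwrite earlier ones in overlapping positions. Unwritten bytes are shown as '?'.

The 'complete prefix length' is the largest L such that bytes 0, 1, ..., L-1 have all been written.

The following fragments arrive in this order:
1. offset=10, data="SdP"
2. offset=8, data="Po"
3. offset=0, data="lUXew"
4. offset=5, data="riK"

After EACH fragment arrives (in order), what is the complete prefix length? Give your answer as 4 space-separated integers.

Answer: 0 0 5 13

Derivation:
Fragment 1: offset=10 data="SdP" -> buffer=??????????SdP -> prefix_len=0
Fragment 2: offset=8 data="Po" -> buffer=????????PoSdP -> prefix_len=0
Fragment 3: offset=0 data="lUXew" -> buffer=lUXew???PoSdP -> prefix_len=5
Fragment 4: offset=5 data="riK" -> buffer=lUXewriKPoSdP -> prefix_len=13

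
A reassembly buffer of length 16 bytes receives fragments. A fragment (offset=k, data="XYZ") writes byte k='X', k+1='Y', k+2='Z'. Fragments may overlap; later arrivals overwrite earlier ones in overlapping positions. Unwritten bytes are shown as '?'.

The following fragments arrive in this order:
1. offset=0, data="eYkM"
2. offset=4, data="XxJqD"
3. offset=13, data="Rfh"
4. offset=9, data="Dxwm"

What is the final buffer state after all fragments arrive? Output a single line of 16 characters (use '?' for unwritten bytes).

Fragment 1: offset=0 data="eYkM" -> buffer=eYkM????????????
Fragment 2: offset=4 data="XxJqD" -> buffer=eYkMXxJqD???????
Fragment 3: offset=13 data="Rfh" -> buffer=eYkMXxJqD????Rfh
Fragment 4: offset=9 data="Dxwm" -> buffer=eYkMXxJqDDxwmRfh

Answer: eYkMXxJqDDxwmRfh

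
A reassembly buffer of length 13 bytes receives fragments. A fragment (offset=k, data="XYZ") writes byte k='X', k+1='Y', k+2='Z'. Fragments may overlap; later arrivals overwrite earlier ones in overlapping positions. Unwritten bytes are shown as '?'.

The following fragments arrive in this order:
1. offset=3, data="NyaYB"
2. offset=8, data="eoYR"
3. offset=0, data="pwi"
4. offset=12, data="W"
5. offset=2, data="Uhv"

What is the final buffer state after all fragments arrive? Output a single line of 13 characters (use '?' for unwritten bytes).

Answer: pwUhvaYBeoYRW

Derivation:
Fragment 1: offset=3 data="NyaYB" -> buffer=???NyaYB?????
Fragment 2: offset=8 data="eoYR" -> buffer=???NyaYBeoYR?
Fragment 3: offset=0 data="pwi" -> buffer=pwiNyaYBeoYR?
Fragment 4: offset=12 data="W" -> buffer=pwiNyaYBeoYRW
Fragment 5: offset=2 data="Uhv" -> buffer=pwUhvaYBeoYRW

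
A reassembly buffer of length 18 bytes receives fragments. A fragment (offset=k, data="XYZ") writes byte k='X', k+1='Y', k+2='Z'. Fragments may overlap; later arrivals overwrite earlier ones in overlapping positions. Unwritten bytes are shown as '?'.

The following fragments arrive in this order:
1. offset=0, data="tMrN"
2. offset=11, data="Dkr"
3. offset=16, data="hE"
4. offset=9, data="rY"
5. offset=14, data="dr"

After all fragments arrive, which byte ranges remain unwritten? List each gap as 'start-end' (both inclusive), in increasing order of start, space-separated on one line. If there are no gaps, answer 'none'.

Fragment 1: offset=0 len=4
Fragment 2: offset=11 len=3
Fragment 3: offset=16 len=2
Fragment 4: offset=9 len=2
Fragment 5: offset=14 len=2
Gaps: 4-8

Answer: 4-8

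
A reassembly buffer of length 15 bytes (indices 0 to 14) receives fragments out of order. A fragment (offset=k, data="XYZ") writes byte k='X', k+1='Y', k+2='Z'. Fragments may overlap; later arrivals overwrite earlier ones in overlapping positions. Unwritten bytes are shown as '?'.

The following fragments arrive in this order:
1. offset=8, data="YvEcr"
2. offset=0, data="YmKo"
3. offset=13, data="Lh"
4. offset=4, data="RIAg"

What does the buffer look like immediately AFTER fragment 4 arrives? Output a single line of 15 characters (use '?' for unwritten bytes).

Fragment 1: offset=8 data="YvEcr" -> buffer=????????YvEcr??
Fragment 2: offset=0 data="YmKo" -> buffer=YmKo????YvEcr??
Fragment 3: offset=13 data="Lh" -> buffer=YmKo????YvEcrLh
Fragment 4: offset=4 data="RIAg" -> buffer=YmKoRIAgYvEcrLh

Answer: YmKoRIAgYvEcrLh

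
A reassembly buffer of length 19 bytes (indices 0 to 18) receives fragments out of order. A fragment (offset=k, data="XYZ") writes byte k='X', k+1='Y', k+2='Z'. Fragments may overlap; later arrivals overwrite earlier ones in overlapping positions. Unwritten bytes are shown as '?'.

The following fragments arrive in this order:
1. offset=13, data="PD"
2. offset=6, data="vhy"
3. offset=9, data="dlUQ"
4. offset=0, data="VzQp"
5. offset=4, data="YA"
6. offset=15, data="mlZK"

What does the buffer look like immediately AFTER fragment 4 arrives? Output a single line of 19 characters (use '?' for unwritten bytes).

Fragment 1: offset=13 data="PD" -> buffer=?????????????PD????
Fragment 2: offset=6 data="vhy" -> buffer=??????vhy????PD????
Fragment 3: offset=9 data="dlUQ" -> buffer=??????vhydlUQPD????
Fragment 4: offset=0 data="VzQp" -> buffer=VzQp??vhydlUQPD????

Answer: VzQp??vhydlUQPD????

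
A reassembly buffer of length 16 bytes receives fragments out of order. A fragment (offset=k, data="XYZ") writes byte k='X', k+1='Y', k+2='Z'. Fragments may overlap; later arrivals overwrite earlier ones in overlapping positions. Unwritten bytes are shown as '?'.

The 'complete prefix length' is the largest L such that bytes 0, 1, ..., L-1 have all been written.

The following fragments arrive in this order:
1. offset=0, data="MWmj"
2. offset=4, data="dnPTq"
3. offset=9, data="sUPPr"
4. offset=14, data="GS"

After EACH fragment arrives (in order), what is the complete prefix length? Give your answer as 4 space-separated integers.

Answer: 4 9 14 16

Derivation:
Fragment 1: offset=0 data="MWmj" -> buffer=MWmj???????????? -> prefix_len=4
Fragment 2: offset=4 data="dnPTq" -> buffer=MWmjdnPTq??????? -> prefix_len=9
Fragment 3: offset=9 data="sUPPr" -> buffer=MWmjdnPTqsUPPr?? -> prefix_len=14
Fragment 4: offset=14 data="GS" -> buffer=MWmjdnPTqsUPPrGS -> prefix_len=16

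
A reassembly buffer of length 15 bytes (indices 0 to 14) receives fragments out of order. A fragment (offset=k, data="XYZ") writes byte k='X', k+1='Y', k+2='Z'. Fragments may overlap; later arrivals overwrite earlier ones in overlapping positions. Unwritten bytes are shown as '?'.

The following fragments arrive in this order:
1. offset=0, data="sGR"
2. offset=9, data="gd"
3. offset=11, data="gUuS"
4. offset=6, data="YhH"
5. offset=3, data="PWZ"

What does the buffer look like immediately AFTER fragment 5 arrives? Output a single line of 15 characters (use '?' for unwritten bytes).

Fragment 1: offset=0 data="sGR" -> buffer=sGR????????????
Fragment 2: offset=9 data="gd" -> buffer=sGR??????gd????
Fragment 3: offset=11 data="gUuS" -> buffer=sGR??????gdgUuS
Fragment 4: offset=6 data="YhH" -> buffer=sGR???YhHgdgUuS
Fragment 5: offset=3 data="PWZ" -> buffer=sGRPWZYhHgdgUuS

Answer: sGRPWZYhHgdgUuS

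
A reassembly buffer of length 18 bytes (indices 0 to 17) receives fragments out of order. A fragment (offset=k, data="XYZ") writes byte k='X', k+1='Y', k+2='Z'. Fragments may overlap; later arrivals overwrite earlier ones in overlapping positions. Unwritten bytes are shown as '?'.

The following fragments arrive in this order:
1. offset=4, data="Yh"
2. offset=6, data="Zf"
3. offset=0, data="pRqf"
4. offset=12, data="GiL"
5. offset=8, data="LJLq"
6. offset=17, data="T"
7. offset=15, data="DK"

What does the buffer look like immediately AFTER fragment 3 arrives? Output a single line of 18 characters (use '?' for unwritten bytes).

Fragment 1: offset=4 data="Yh" -> buffer=????Yh????????????
Fragment 2: offset=6 data="Zf" -> buffer=????YhZf??????????
Fragment 3: offset=0 data="pRqf" -> buffer=pRqfYhZf??????????

Answer: pRqfYhZf??????????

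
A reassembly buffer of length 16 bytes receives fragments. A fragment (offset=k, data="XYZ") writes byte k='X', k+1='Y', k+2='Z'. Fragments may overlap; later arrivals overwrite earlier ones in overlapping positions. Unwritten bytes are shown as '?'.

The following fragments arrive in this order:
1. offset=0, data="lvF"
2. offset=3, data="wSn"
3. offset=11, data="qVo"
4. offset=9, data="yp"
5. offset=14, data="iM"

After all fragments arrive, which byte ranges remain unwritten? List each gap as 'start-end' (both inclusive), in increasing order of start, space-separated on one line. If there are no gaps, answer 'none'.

Answer: 6-8

Derivation:
Fragment 1: offset=0 len=3
Fragment 2: offset=3 len=3
Fragment 3: offset=11 len=3
Fragment 4: offset=9 len=2
Fragment 5: offset=14 len=2
Gaps: 6-8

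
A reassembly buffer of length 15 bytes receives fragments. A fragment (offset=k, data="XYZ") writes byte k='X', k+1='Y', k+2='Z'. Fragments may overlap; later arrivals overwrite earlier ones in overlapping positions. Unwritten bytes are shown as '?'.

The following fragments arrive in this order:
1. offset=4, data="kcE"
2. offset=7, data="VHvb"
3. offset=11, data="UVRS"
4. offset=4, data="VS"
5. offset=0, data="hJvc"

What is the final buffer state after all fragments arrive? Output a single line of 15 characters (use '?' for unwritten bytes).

Answer: hJvcVSEVHvbUVRS

Derivation:
Fragment 1: offset=4 data="kcE" -> buffer=????kcE????????
Fragment 2: offset=7 data="VHvb" -> buffer=????kcEVHvb????
Fragment 3: offset=11 data="UVRS" -> buffer=????kcEVHvbUVRS
Fragment 4: offset=4 data="VS" -> buffer=????VSEVHvbUVRS
Fragment 5: offset=0 data="hJvc" -> buffer=hJvcVSEVHvbUVRS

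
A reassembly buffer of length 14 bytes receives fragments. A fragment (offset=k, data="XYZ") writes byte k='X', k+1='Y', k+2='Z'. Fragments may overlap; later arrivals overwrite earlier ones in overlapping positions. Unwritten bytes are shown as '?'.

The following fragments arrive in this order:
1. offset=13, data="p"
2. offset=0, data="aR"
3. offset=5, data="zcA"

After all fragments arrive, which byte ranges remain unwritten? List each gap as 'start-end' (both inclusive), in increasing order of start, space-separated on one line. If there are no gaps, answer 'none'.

Fragment 1: offset=13 len=1
Fragment 2: offset=0 len=2
Fragment 3: offset=5 len=3
Gaps: 2-4 8-12

Answer: 2-4 8-12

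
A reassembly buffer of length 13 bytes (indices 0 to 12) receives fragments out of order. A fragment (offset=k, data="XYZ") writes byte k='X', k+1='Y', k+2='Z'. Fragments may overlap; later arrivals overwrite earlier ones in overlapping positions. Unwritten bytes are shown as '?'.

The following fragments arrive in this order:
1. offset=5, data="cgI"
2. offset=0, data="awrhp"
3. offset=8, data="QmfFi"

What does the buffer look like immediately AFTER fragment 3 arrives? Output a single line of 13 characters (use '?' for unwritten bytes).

Fragment 1: offset=5 data="cgI" -> buffer=?????cgI?????
Fragment 2: offset=0 data="awrhp" -> buffer=awrhpcgI?????
Fragment 3: offset=8 data="QmfFi" -> buffer=awrhpcgIQmfFi

Answer: awrhpcgIQmfFi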